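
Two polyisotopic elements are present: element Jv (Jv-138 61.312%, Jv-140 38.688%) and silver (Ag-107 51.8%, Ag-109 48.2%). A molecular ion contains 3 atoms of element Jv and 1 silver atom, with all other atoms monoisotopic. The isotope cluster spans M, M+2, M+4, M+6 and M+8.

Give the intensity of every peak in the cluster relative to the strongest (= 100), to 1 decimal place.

33.8 : 95.5 : 100.0 : 46.1 : 7.9

Element Jv pattern (n=3): 0.2304817 : 0.4363033 : 0.27530829 : 0.0579067
Silver pattern (n=1): 0.5180 : 0.4820
Convolve the two distributions (both contribute in 2-u steps):
  M: 0.2304817×0.5180 = 0.119390
  M+2: 0.2304817×0.4820 + 0.4363033×0.5180 = 0.337097
  M+4: 0.4363033×0.4820 + 0.27530829×0.5180 = 0.352908
  M+6: 0.27530829×0.4820 + 0.0579067×0.5180 = 0.162694
  M+8: 0.0579067×0.4820 = 0.027911
Scale to base peak (0.352908) = 100: 33.8 : 95.5 : 100.0 : 46.1 : 7.9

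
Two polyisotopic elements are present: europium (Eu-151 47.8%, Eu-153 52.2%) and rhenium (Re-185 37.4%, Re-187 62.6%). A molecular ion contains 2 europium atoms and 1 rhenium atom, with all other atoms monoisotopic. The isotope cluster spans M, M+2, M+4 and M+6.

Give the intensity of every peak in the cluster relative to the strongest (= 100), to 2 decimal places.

Europium pattern (n=2): 0.228484 : 0.499032 : 0.272484
Rhenium pattern (n=1): 0.3740 : 0.6260
Convolve the two distributions (both contribute in 2-u steps):
  M: 0.228484×0.3740 = 0.085453
  M+2: 0.228484×0.6260 + 0.499032×0.3740 = 0.329669
  M+4: 0.499032×0.6260 + 0.272484×0.3740 = 0.414303
  M+6: 0.272484×0.6260 = 0.170575
Scale to base peak (0.414303) = 100: 20.63 : 79.57 : 100.00 : 41.17

20.63 : 79.57 : 100.00 : 41.17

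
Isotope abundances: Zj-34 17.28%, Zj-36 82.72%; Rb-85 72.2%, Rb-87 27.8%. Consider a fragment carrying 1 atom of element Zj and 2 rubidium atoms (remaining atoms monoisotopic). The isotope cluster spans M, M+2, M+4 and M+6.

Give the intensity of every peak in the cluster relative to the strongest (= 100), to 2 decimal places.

Element Zj pattern (n=1): 0.1728 : 0.8272
Rubidium pattern (n=2): 0.521284 : 0.401432 : 0.077284
Convolve the two distributions (both contribute in 2-u steps):
  M: 0.1728×0.521284 = 0.090078
  M+2: 0.1728×0.401432 + 0.8272×0.521284 = 0.500574
  M+4: 0.1728×0.077284 + 0.8272×0.401432 = 0.345419
  M+6: 0.8272×0.077284 = 0.063929
Scale to base peak (0.500574) = 100: 17.99 : 100.00 : 69.00 : 12.77

17.99 : 100.00 : 69.00 : 12.77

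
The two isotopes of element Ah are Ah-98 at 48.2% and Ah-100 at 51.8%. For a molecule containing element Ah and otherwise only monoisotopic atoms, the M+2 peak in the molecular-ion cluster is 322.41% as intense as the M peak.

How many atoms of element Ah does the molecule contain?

With n Ah atoms, P(M+2)/P(M) = C(n,1)·p^(n−1)q / p^n = n·q/p = n · 0.518/0.482.
n = 3.2241 × 0.482/0.518 = 3.00 ≈ 3

3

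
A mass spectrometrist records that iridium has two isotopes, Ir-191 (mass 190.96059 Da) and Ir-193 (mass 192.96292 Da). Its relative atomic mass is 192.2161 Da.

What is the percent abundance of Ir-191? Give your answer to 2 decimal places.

Let x be the fractional abundance of Ir-191; then Ir-193 has abundance 1 − x.
190.96059·x + 192.96292·(1 − x) = 192.2161
(190.96059 − 192.96292)·x = 192.2161 − 192.96292
x = -0.74682 / -2.00233 = 0.37298 → 37.30% Ir-191, 62.70% Ir-193.

37.30%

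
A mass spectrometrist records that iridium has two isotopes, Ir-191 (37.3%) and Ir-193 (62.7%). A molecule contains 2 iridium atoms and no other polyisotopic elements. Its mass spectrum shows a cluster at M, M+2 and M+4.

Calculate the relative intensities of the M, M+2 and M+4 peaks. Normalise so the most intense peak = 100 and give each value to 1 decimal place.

29.7 : 100.0 : 84.0

Each Ir atom is independently Ir-191 (p = 0.373) or Ir-193 (q = 0.627); the cluster is the binomial expansion (p + q)^2.
P(M) = 0.373^2 = 0.139129
P(M+2) = 2 × 0.373^1 × 0.627^1 = 0.467742
P(M+4) = 0.627^2 = 0.393129
The M+2 peak is largest (0.467742); scaling to 100 gives 29.7 : 100.0 : 84.0.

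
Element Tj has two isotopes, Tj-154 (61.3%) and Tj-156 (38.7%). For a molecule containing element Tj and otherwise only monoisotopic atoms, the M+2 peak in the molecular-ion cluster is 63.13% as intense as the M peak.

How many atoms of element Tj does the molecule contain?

1

With n Tj atoms, P(M+2)/P(M) = C(n,1)·p^(n−1)q / p^n = n·q/p = n · 0.387/0.613.
n = 0.6313 × 0.613/0.387 = 1.00 ≈ 1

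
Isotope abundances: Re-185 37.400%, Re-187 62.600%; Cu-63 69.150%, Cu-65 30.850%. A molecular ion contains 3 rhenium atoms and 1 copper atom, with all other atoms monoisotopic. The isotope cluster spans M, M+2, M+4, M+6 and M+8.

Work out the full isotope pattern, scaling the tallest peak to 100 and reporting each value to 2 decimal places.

9.39 : 51.36 : 100.00 : 79.28 : 19.65

Rhenium pattern (n=3): 0.05231362 : 0.26268713 : 0.43968487 : 0.24531438
Copper pattern (n=1): 0.6915 : 0.3085
Convolve the two distributions (both contribute in 2-u steps):
  M: 0.05231362×0.6915 = 0.036175
  M+2: 0.05231362×0.3085 + 0.26268713×0.6915 = 0.197787
  M+4: 0.26268713×0.3085 + 0.43968487×0.6915 = 0.385081
  M+6: 0.43968487×0.3085 + 0.24531438×0.6915 = 0.305278
  M+8: 0.24531438×0.3085 = 0.075679
Scale to base peak (0.385081) = 100: 9.39 : 51.36 : 100.00 : 79.28 : 19.65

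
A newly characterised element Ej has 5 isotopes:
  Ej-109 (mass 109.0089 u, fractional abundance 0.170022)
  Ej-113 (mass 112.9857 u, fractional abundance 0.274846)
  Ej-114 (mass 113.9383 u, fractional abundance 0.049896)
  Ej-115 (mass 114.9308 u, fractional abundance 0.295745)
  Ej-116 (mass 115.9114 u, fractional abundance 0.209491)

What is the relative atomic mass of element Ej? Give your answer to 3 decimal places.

113.545 u

Ar = Σ fᵢ·mᵢ = 0.170022 × 109.0089 + 0.274846 × 112.9857 + 0.049896 × 113.9383 + 0.295745 × 114.9308 + 0.209491 × 115.9114
= 18.53391 + 31.05367 + 5.68507 + 33.99021 + 24.28240 = 113.54526 u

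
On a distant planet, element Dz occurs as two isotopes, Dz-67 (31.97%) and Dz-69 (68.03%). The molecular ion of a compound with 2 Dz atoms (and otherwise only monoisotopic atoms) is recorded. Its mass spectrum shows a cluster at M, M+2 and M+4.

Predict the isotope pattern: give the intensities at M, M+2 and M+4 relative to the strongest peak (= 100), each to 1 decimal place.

22.1 : 94.0 : 100.0

Each Dz atom is independently Dz-67 (p = 0.3197) or Dz-69 (q = 0.6803); the cluster is the binomial expansion (p + q)^2.
P(M) = 0.3197^2 = 0.102208
P(M+2) = 2 × 0.3197^1 × 0.6803^1 = 0.434984
P(M+4) = 0.6803^2 = 0.462808
The M+4 peak is largest (0.462808); scaling to 100 gives 22.1 : 94.0 : 100.0.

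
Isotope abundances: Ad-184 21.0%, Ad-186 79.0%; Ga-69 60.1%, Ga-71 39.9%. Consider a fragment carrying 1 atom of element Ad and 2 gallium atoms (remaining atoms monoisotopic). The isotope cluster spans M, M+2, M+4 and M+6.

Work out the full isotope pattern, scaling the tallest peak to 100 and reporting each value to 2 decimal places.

18.40 : 93.63 : 100.00 : 30.50

Element Ad pattern (n=1): 0.2100 : 0.7900
Gallium pattern (n=2): 0.361201 : 0.479598 : 0.159201
Convolve the two distributions (both contribute in 2-u steps):
  M: 0.2100×0.361201 = 0.075852
  M+2: 0.2100×0.479598 + 0.7900×0.361201 = 0.386064
  M+4: 0.2100×0.159201 + 0.7900×0.479598 = 0.412315
  M+6: 0.7900×0.159201 = 0.125769
Scale to base peak (0.412315) = 100: 18.40 : 93.63 : 100.00 : 30.50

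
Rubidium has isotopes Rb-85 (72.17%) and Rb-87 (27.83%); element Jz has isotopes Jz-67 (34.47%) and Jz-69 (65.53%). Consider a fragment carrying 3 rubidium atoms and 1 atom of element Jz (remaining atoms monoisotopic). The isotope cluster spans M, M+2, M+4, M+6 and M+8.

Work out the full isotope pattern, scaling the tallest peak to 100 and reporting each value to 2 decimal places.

32.70 : 100.00 : 86.51 : 29.61 : 3.56

Rubidium pattern (n=3): 0.37589809 : 0.43485841 : 0.16768892 : 0.02155458
Element Jz pattern (n=1): 0.3447 : 0.6553
Convolve the two distributions (both contribute in 2-u steps):
  M: 0.37589809×0.3447 = 0.129572
  M+2: 0.37589809×0.6553 + 0.43485841×0.3447 = 0.396222
  M+4: 0.43485841×0.6553 + 0.16768892×0.3447 = 0.342765
  M+6: 0.16768892×0.6553 + 0.02155458×0.3447 = 0.117316
  M+8: 0.02155458×0.6553 = 0.014125
Scale to base peak (0.396222) = 100: 32.70 : 100.00 : 86.51 : 29.61 : 3.56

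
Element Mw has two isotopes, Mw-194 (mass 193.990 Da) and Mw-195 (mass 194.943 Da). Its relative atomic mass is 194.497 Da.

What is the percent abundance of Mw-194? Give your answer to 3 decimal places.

Let x be the fractional abundance of Mw-194; then Mw-195 has abundance 1 − x.
193.990·x + 194.943·(1 − x) = 194.497
(193.990 − 194.943)·x = 194.497 − 194.943
x = -0.446 / -0.953 = 0.46800 → 46.800% Mw-194, 53.200% Mw-195.

46.800%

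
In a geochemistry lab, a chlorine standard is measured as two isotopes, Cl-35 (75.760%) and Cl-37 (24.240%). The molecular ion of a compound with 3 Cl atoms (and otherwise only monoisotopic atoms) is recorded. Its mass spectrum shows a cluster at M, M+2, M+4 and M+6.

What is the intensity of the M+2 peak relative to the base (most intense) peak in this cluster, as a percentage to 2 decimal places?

95.99%

Binomial terms of (0.75760 + 0.24240)^3: M 0.4348, M+2 0.4174, M+4 0.1335, M+6 0.0142 → M is the base peak.
P(M) = C(3,0) × 0.75760^3 × 0.24240^0 = 1 × 0.4348304 × 1.0000 = 0.434830 (base)
P(M+2) = C(3,1) × 0.75760^2 × 0.24240^1 = 3 × 0.57395776 × 0.2424 = 0.417382
Relative intensity = 0.417382 / 0.434830 × 100 = 95.99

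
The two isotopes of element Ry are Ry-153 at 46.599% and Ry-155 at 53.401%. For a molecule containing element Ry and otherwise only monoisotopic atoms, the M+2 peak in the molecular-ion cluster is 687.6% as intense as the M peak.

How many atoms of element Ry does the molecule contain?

For n independent Ry atoms, I(M+2)/I(M) = n · (abundance Ry-155) / (abundance Ry-153) = n · 0.53401/0.46599.
n = 6.876 × 0.46599/0.53401 = 6.00 ≈ 6

6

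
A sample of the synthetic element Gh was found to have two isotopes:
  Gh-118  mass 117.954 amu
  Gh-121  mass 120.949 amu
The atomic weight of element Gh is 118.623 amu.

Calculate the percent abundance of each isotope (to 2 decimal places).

Gh-118: 77.66%, Gh-121: 22.34%

Let x be the fractional abundance of Gh-118; then Gh-121 has abundance 1 − x.
117.954·x + 120.949·(1 − x) = 118.623
(117.954 − 120.949)·x = 118.623 − 120.949
x = -2.326 / -2.995 = 0.77663 → 77.66% Gh-118, 22.34% Gh-121.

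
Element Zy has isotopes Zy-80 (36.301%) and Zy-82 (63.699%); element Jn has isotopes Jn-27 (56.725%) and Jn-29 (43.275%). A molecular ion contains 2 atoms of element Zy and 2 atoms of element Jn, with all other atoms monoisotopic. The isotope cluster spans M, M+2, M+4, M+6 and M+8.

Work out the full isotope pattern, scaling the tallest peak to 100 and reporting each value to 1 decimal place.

11.1 : 55.8 : 100.0 : 74.8 : 19.9

Element Zy pattern (n=2): 0.13177626 : 0.46246748 : 0.40575626
Element Jn pattern (n=2): 0.32177256 : 0.49095488 : 0.18727256
Convolve the two distributions (both contribute in 2-u steps):
  M: 0.13177626×0.32177256 = 0.042402
  M+2: 0.13177626×0.49095488 + 0.46246748×0.32177256 = 0.213506
  M+4: 0.13177626×0.18727256 + 0.46246748×0.49095488 + 0.40575626×0.32177256 = 0.382290
  M+6: 0.46246748×0.18727256 + 0.40575626×0.49095488 = 0.285815
  M+8: 0.40575626×0.18727256 = 0.075987
Scale to base peak (0.382290) = 100: 11.1 : 55.8 : 100.0 : 74.8 : 19.9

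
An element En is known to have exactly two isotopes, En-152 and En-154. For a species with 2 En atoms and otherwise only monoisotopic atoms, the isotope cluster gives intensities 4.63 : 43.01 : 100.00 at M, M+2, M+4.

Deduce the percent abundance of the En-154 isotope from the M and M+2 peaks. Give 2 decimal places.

82.28%

If p is the fraction of En that is En-152, then I(M+2)/I(M) = [C(2,1)·p^1·(1−p)] / p^2 = 2·(1−p)/p = 43.01/4.63 = 9.2894
(1−p)/p = 9.2894/2 = 4.6447  ⇒  p = 1/(1 + 4.6447) = 0.1772
En-152: 17.72%, En-154: 82.28%.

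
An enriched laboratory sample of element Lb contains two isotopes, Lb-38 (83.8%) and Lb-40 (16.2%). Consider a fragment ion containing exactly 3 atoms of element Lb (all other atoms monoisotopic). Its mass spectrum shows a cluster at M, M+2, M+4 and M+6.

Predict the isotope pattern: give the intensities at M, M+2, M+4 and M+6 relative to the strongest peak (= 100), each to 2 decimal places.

Expanding (0.838 + 0.162)^3:
P(M) = 0.838^3 = 0.588480
P(M+2) = 3 × 0.838^2 × 0.162^1 = 0.341291
P(M+4) = 3 × 0.838^1 × 0.162^2 = 0.065977
P(M+6) = 0.162^3 = 0.004252
The M peak is largest (0.588480); scaling to 100 gives 100.00 : 58.00 : 11.21 : 0.72.

100.00 : 58.00 : 11.21 : 0.72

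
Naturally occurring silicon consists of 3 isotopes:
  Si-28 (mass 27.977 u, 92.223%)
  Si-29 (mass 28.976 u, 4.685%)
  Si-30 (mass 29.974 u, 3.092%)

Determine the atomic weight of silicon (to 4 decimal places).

Ar = Σ fᵢ·mᵢ = 0.92223 × 27.977 + 0.04685 × 28.976 + 0.03092 × 29.974
= 25.80123 + 1.35753 + 0.92680 = 28.08556 u

28.0856 u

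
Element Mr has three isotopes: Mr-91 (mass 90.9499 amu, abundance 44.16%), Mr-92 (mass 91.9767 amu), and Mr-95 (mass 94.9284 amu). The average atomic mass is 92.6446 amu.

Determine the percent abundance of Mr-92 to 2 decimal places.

17.85%

The remaining 55.84% is split between Mr-92 (fraction x) and Mr-95 (fraction 0.5584 − x).
Substituting: 91.9767x + 94.9284(0.5584 − x) = 52.48112416
(91.9767 − 94.9284)x = -0.5268944  ⇒  x = 0.17851, y = 0.37989
Mr-92: 17.85%, Mr-95: 37.99%.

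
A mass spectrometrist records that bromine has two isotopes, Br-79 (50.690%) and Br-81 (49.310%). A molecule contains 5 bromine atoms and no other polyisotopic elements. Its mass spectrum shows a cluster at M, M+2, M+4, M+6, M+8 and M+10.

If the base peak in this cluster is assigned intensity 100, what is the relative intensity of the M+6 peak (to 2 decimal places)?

97.28

Binomial terms of (0.50690 + 0.49310)^5: M 0.0335, M+2 0.1628, M+4 0.3167, M+6 0.3081, M+8 0.1498, M+10 0.0292 → M+4 is the base peak.
P(M+4) = C(5,2) × 0.50690^3 × 0.49310^2 = 10 × 0.13024674 × 0.24314761 = 0.316692 (base)
P(M+6) = C(5,3) × 0.50690^2 × 0.49310^3 = 10 × 0.25694761 × 0.11989609 = 0.308070
Relative intensity = 0.308070 / 0.316692 × 100 = 97.28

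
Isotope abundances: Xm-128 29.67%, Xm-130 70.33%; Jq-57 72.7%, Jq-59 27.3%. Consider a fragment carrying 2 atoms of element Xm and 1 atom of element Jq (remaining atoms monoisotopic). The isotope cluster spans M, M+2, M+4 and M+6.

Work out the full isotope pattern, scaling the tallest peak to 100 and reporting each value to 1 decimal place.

13.5 : 69.1 : 100.0 : 28.5

Element Xm pattern (n=2): 0.08803089 : 0.41733822 : 0.49463089
Element Jq pattern (n=1): 0.7270 : 0.2730
Convolve the two distributions (both contribute in 2-u steps):
  M: 0.08803089×0.7270 = 0.063998
  M+2: 0.08803089×0.2730 + 0.41733822×0.7270 = 0.327437
  M+4: 0.41733822×0.2730 + 0.49463089×0.7270 = 0.473530
  M+6: 0.49463089×0.2730 = 0.135034
Scale to base peak (0.473530) = 100: 13.5 : 69.1 : 100.0 : 28.5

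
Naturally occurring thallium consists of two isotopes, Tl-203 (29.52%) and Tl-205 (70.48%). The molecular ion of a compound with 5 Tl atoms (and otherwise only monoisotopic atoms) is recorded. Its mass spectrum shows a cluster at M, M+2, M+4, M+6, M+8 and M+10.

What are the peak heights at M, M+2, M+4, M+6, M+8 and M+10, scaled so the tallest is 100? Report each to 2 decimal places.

Expanding (0.2952 + 0.7048)^5:
P(M) = 0.2952^5 = 0.002242
P(M+2) = 5 × 0.2952^4 × 0.7048^1 = 0.026761
P(M+4) = 10 × 0.2952^3 × 0.7048^2 = 0.127785
P(M+6) = 10 × 0.2952^2 × 0.7048^3 = 0.305092
P(M+8) = 5 × 0.2952^1 × 0.7048^4 = 0.364208
P(M+10) = 0.7048^5 = 0.173912
The M+8 peak is largest (0.364208); scaling to 100 gives 0.62 : 7.35 : 35.09 : 83.77 : 100.00 : 47.75.

0.62 : 7.35 : 35.09 : 83.77 : 100.00 : 47.75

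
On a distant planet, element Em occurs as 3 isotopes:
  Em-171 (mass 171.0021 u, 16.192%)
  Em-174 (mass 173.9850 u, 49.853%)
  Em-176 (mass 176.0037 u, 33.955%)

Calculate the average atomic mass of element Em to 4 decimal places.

Ar = Σ fᵢ·mᵢ = 0.16192 × 171.0021 + 0.49853 × 173.9850 + 0.33955 × 176.0037
= 27.68866 + 86.73674 + 59.76206 = 174.18746 u

174.1875 u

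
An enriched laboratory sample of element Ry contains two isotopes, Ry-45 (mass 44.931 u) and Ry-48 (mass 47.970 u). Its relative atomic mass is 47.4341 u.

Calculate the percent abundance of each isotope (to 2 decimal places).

Ry-45: 17.63%, Ry-48: 82.37%

With x = fraction of Ry-45 (so Ry-48 is 1 − x):
44.931·x + 47.970·(1 − x) = 47.4341
(44.931 − 47.970)·x = 47.4341 − 47.970
x = -0.5359 / -3.039 = 0.17634 → 17.63% Ry-45, 82.37% Ry-48.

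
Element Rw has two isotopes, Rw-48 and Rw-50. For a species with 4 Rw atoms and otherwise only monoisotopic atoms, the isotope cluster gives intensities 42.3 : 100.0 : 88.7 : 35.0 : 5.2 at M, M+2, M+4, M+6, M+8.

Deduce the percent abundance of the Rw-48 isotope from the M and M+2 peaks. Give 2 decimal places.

62.85%

Let p = fractional abundance of Rw-48. I(M+2)/I(M) = [C(4,1)·p^3·(1−p)] / p^4 = 4·(1−p)/p = 100.0/42.3 = 2.3641
(1−p)/p = 2.3641/4 = 0.5910  ⇒  p = 1/(1 + 0.5910) = 0.6285
Rw-48: 62.85%, Rw-50: 37.15%.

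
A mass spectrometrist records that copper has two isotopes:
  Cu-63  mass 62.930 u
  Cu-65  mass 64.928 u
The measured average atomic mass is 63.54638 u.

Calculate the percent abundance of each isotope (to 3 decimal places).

Let x be the fractional abundance of Cu-63; then Cu-65 has abundance 1 − x.
62.930·x + 64.928·(1 − x) = 63.54638
(62.930 − 64.928)·x = 63.54638 − 64.928
x = -1.38162 / -1.998 = 0.69150 → 69.150% Cu-63, 30.850% Cu-65.

Cu-63: 69.150%, Cu-65: 30.850%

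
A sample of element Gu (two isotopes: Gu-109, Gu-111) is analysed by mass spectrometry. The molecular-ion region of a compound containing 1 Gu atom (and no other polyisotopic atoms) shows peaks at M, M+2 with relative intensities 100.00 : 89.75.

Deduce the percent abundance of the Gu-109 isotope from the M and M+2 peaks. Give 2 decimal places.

52.70%

Let p = fractional abundance of Gu-109. I(M+2)/I(M) = [C(1,1)·p^0·(1−p)] / p^1 = 1·(1−p)/p = 89.75/100.00 = 0.8975
(1−p)/p = 0.8975/1 = 0.8975  ⇒  p = 1/(1 + 0.8975) = 0.5270
Gu-109: 52.70%, Gu-111: 47.30%.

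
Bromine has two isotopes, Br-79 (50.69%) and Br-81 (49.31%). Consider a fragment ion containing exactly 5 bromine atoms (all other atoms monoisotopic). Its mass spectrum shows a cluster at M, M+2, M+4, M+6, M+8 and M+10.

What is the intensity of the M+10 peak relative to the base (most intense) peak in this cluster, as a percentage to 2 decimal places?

(0.5069 + 0.4931)^5 gives M 0.0335, M+2 0.1628, M+4 0.3167, M+6 0.3081, M+8 0.1498, M+10 0.0292; the largest is M+4.
P(M+4) = C(5,2) × 0.5069^3 × 0.4931^2 = 10 × 0.13024674 × 0.24314761 = 0.316692 (base)
P(M+10) = C(5,5) × 0.5069^0 × 0.4931^5 = 1 × 1.0000 × 0.02915245 = 0.029152
Relative intensity = 0.029152 / 0.316692 × 100 = 9.21

9.21%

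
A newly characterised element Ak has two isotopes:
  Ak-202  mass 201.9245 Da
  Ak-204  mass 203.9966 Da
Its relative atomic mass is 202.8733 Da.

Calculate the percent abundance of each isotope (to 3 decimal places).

Writing the weighted mean with unknown fraction x of Ak-202:
201.9245·x + 203.9966·(1 − x) = 202.8733
(201.9245 − 203.9966)·x = 202.8733 − 203.9966
x = -1.1233 / -2.0721 = 0.54211 → 54.211% Ak-202, 45.789% Ak-204.

Ak-202: 54.211%, Ak-204: 45.789%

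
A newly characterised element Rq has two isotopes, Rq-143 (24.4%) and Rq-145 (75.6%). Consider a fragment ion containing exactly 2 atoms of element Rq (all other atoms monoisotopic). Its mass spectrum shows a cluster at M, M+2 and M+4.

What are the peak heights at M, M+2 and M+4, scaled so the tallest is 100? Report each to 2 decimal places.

10.42 : 64.55 : 100.00

The 2 Rq atoms are independent, so intensities follow the terms of (0.244 + 0.756)^2.
P(M) = 0.244^2 = 0.059536
P(M+2) = 2 × 0.244^1 × 0.756^1 = 0.368928
P(M+4) = 0.756^2 = 0.571536
The M+4 peak is largest (0.571536); scaling to 100 gives 10.42 : 64.55 : 100.00.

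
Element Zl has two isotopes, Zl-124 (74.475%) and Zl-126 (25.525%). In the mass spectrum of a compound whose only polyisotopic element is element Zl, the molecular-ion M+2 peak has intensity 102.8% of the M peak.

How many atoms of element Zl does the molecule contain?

The M+2/M ratio from n Zl atoms is n · q/p = n · 0.25525/0.74475.
n = 1.028 × 0.74475/0.25525 = 3.00 ≈ 3

3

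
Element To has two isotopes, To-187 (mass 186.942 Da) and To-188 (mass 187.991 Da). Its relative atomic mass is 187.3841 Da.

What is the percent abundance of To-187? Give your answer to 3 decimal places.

57.855%

With x = fraction of To-187 (so To-188 is 1 − x):
186.942·x + 187.991·(1 − x) = 187.3841
(186.942 − 187.991)·x = 187.3841 − 187.991
x = -0.6069 / -1.049 = 0.57855 → 57.855% To-187, 42.145% To-188.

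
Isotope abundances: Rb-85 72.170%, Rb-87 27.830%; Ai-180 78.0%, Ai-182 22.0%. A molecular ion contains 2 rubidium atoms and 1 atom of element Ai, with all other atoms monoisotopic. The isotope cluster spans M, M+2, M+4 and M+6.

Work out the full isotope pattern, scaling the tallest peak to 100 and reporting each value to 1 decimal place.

Rubidium pattern (n=2): 0.52085089 : 0.40169822 : 0.07745089
Element Ai pattern (n=1): 0.7800 : 0.2200
Convolve the two distributions (both contribute in 2-u steps):
  M: 0.52085089×0.7800 = 0.406264
  M+2: 0.52085089×0.2200 + 0.40169822×0.7800 = 0.427912
  M+4: 0.40169822×0.2200 + 0.07745089×0.7800 = 0.148785
  M+6: 0.07745089×0.2200 = 0.017039
Scale to base peak (0.427912) = 100: 94.9 : 100.0 : 34.8 : 4.0

94.9 : 100.0 : 34.8 : 4.0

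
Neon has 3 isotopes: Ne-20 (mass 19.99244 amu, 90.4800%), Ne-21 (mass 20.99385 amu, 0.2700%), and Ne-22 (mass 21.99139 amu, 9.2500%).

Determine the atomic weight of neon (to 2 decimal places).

20.18 amu

The abundance-weighted mean is 0.904800 × 19.99244 + 0.002700 × 20.99385 + 0.092500 × 21.99139
= 18.089160 + 0.056683 + 2.034204 = 20.180047 amu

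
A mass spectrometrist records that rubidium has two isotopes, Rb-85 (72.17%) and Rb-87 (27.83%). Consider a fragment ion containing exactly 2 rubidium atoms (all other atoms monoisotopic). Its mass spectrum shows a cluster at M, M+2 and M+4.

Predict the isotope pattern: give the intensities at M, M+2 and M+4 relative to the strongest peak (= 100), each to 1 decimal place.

Each Rb atom is independently Rb-85 (p = 0.7217) or Rb-87 (q = 0.2783); the cluster is the binomial expansion (p + q)^2.
P(M) = 0.7217^2 = 0.520851
P(M+2) = 2 × 0.7217^1 × 0.2783^1 = 0.401698
P(M+4) = 0.2783^2 = 0.077451
The M peak is largest (0.520851); scaling to 100 gives 100.0 : 77.1 : 14.9.

100.0 : 77.1 : 14.9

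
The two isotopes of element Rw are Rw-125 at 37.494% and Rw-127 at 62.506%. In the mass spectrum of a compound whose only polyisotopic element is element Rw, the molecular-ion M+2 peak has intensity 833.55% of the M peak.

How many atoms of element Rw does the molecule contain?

With n Rw atoms, P(M+2)/P(M) = C(n,1)·p^(n−1)q / p^n = n·q/p = n · 0.62506/0.37494.
n = 8.3355 × 0.37494/0.62506 = 5.00 ≈ 5

5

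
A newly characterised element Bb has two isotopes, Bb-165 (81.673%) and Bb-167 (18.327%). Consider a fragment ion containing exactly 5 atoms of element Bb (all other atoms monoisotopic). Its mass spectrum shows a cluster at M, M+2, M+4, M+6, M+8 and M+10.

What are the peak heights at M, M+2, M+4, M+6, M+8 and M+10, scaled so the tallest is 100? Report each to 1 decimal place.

89.1 : 100.0 : 44.9 : 10.1 : 1.1 : 0.1

The 5 Bb atoms are independent, so intensities follow the terms of (0.81673 + 0.18327)^5.
P(M) = 0.81673^5 = 0.363406
P(M+2) = 5 × 0.81673^4 × 0.18327^1 = 0.407733
P(M+4) = 10 × 0.81673^3 × 0.18327^2 = 0.182986
P(M+6) = 10 × 0.81673^2 × 0.18327^3 = 0.041061
P(M+8) = 5 × 0.81673^1 × 0.18327^4 = 0.004607
P(M+10) = 0.18327^5 = 0.000207
The M+2 peak is largest (0.407733); scaling to 100 gives 89.1 : 100.0 : 44.9 : 10.1 : 1.1 : 0.1.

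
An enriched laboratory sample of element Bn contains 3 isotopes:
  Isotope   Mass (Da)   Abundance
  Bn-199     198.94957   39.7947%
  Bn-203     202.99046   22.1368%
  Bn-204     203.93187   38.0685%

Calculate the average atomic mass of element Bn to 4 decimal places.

201.7408 Da

Average mass = Σ (abundance × isotope mass) = 0.397947 × 198.94957 + 0.221368 × 202.99046 + 0.380685 × 203.93187
= 79.171385 + 44.935592 + 77.633804 = 201.740781 Da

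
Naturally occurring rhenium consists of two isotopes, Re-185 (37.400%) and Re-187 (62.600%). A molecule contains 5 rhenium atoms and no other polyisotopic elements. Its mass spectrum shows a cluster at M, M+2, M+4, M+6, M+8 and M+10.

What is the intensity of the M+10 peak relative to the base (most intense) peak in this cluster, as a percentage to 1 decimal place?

(0.37400 + 0.62600)^5 gives M 0.0073, M+2 0.0612, M+4 0.2050, M+6 0.3431, M+8 0.2872, M+10 0.0961; the largest is M+6.
P(M+6) = C(5,3) × 0.37400^2 × 0.62600^3 = 10 × 0.139876 × 0.24531438 = 0.343136 (base)
P(M+10) = C(5,5) × 0.37400^0 × 0.62600^5 = 1 × 1.0000 × 0.09613282 = 0.096133
Relative intensity = 0.096133 / 0.343136 × 100 = 28.0

28.0%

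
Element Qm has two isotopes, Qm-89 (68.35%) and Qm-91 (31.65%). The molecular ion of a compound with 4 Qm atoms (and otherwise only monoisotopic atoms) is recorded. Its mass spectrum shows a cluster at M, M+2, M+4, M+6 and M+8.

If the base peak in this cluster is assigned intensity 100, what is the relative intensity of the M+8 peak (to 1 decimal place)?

(0.6835 + 0.3165)^4 gives M 0.2182, M+2 0.4042, M+4 0.2808, M+6 0.0867, M+8 0.0100; the largest is M+2.
P(M+2) = C(4,1) × 0.6835^3 × 0.3165^1 = 4 × 0.31931223 × 0.3165 = 0.404249 (base)
P(M+8) = C(4,4) × 0.6835^0 × 0.3165^4 = 1 × 1.0000 × 0.01003448 = 0.010034
Relative intensity = 0.010034 / 0.404249 × 100 = 2.5

2.5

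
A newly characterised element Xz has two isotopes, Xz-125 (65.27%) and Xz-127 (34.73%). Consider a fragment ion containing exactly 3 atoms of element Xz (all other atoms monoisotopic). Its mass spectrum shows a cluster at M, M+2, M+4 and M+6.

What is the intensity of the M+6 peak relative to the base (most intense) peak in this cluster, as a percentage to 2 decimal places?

9.44%

Binomial terms of (0.6527 + 0.3473)^3: M 0.2781, M+2 0.4439, M+4 0.2362, M+6 0.0419 → M+2 is the base peak.
P(M+2) = C(3,1) × 0.6527^2 × 0.3473^1 = 3 × 0.42601729 × 0.3473 = 0.443867 (base)
P(M+6) = C(3,3) × 0.6527^0 × 0.3473^3 = 1 × 1.0000 × 0.04189038 = 0.041890
Relative intensity = 0.041890 / 0.443867 × 100 = 9.44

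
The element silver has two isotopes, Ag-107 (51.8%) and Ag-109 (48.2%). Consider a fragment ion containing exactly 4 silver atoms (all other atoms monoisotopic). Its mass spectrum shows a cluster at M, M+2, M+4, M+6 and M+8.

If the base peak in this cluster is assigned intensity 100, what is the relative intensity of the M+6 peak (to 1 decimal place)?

(0.518 + 0.482)^4 gives M 0.0720, M+2 0.2680, M+4 0.3740, M+6 0.2320, M+8 0.0540; the largest is M+4.
P(M+4) = C(4,2) × 0.518^2 × 0.482^2 = 6 × 0.268324 × 0.232324 = 0.374029 (base)
P(M+6) = C(4,3) × 0.518^1 × 0.482^3 = 4 × 0.5180 × 0.11198017 = 0.232023
Relative intensity = 0.232023 / 0.374029 × 100 = 62.0

62.0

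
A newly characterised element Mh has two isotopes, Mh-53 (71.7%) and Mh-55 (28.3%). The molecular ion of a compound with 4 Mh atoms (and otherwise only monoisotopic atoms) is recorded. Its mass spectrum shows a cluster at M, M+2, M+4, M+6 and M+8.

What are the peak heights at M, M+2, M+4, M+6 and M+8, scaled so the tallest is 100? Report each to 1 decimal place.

Each Mh atom is independently Mh-53 (p = 0.717) or Mh-55 (q = 0.283); the cluster is the binomial expansion (p + q)^4.
P(M) = 0.717^4 = 0.264287
P(M+2) = 4 × 0.717^3 × 0.283^1 = 0.417257
P(M+4) = 6 × 0.717^2 × 0.283^2 = 0.247037
P(M+6) = 4 × 0.717^1 × 0.283^3 = 0.065004
P(M+8) = 0.283^4 = 0.006414
The M+2 peak is largest (0.417257); scaling to 100 gives 63.3 : 100.0 : 59.2 : 15.6 : 1.5.

63.3 : 100.0 : 59.2 : 15.6 : 1.5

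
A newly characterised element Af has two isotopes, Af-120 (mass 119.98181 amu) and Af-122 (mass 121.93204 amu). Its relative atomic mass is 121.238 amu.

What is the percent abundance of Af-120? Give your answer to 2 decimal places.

Writing the weighted mean with unknown fraction x of Af-120:
119.98181·x + 121.93204·(1 − x) = 121.238
(119.98181 − 121.93204)·x = 121.238 − 121.93204
x = -0.69404 / -1.95023 = 0.35588 → 35.59% Af-120, 64.41% Af-122.

35.59%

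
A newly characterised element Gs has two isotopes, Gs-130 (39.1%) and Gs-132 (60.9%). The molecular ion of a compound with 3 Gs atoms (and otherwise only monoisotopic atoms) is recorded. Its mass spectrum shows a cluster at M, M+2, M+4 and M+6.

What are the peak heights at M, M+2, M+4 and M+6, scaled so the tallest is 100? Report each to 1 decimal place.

13.7 : 64.2 : 100.0 : 51.9

Expanding (0.391 + 0.609)^3:
P(M) = 0.391^3 = 0.059776
P(M+2) = 3 × 0.391^2 × 0.609^1 = 0.279314
P(M+4) = 3 × 0.391^1 × 0.609^2 = 0.435043
P(M+6) = 0.609^3 = 0.225867
The M+4 peak is largest (0.435043); scaling to 100 gives 13.7 : 64.2 : 100.0 : 51.9.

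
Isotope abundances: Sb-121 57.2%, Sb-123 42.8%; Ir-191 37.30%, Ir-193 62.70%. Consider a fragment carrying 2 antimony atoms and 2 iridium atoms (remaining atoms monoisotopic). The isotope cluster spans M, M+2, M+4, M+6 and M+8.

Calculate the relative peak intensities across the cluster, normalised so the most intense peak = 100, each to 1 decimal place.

11.9 : 57.7 : 100.0 : 72.6 : 18.8

Antimony pattern (n=2): 0.327184 : 0.489632 : 0.183184
Iridium pattern (n=2): 0.139129 : 0.467742 : 0.393129
Convolve the two distributions (both contribute in 2-u steps):
  M: 0.327184×0.139129 = 0.045521
  M+2: 0.327184×0.467742 + 0.489632×0.139129 = 0.221160
  M+4: 0.327184×0.393129 + 0.489632×0.467742 + 0.183184×0.139129 = 0.383133
  M+6: 0.489632×0.393129 + 0.183184×0.467742 = 0.278171
  M+8: 0.183184×0.393129 = 0.072015
Scale to base peak (0.383133) = 100: 11.9 : 57.7 : 100.0 : 72.6 : 18.8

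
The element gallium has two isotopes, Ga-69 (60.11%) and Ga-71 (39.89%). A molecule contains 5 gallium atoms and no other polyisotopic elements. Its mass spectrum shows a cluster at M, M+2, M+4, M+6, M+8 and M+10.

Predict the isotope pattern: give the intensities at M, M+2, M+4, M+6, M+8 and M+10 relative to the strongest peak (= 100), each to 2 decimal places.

22.71 : 75.34 : 100.00 : 66.36 : 22.02 : 2.92

Expanding (0.6011 + 0.3989)^5:
P(M) = 0.6011^5 = 0.078475
P(M+2) = 5 × 0.6011^4 × 0.3989^1 = 0.260388
P(M+4) = 10 × 0.6011^3 × 0.3989^2 = 0.345596
P(M+6) = 10 × 0.6011^2 × 0.3989^3 = 0.229343
P(M+8) = 5 × 0.6011^1 × 0.3989^4 = 0.076098
P(M+10) = 0.3989^5 = 0.010100
The M+4 peak is largest (0.345596); scaling to 100 gives 22.71 : 75.34 : 100.00 : 66.36 : 22.02 : 2.92.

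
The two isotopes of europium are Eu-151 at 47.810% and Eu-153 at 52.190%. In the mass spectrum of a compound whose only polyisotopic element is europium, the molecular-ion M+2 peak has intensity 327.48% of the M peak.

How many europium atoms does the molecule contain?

3

For n independent Eu atoms, I(M+2)/I(M) = n · (abundance Eu-153) / (abundance Eu-151) = n · 0.52190/0.47810.
n = 3.2748 × 0.47810/0.52190 = 3.00 ≈ 3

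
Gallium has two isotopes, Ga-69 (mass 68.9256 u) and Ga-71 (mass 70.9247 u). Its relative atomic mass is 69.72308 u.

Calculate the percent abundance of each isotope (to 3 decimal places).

Let x be the fractional abundance of Ga-69; then Ga-71 has abundance 1 − x.
68.9256·x + 70.9247·(1 − x) = 69.72308
(68.9256 − 70.9247)·x = 69.72308 − 70.9247
x = -1.20162 / -1.9991 = 0.60108 → 60.108% Ga-69, 39.892% Ga-71.

Ga-69: 60.108%, Ga-71: 39.892%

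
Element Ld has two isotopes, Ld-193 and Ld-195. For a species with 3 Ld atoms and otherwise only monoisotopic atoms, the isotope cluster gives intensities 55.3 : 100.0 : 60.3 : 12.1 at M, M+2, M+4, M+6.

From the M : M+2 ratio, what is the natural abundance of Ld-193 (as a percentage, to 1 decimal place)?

Let p = fractional abundance of Ld-193. I(M+2)/I(M) = [C(3,1)·p^2·(1−p)] / p^3 = 3·(1−p)/p = 100.0/55.3 = 1.8083
(1−p)/p = 1.8083/3 = 0.6028  ⇒  p = 1/(1 + 0.6028) = 0.6239
Ld-193: 62.4%, Ld-195: 37.6%.

62.4%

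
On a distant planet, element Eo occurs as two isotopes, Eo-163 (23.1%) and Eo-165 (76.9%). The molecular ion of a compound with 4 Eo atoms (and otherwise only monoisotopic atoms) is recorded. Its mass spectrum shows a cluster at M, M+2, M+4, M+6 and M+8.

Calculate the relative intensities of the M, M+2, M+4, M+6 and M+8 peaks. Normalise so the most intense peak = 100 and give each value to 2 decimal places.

The 4 Eo atoms are independent, so intensities follow the terms of (0.231 + 0.769)^4.
P(M) = 0.231^4 = 0.002847
P(M+2) = 4 × 0.231^3 × 0.769^1 = 0.037916
P(M+4) = 6 × 0.231^2 × 0.769^2 = 0.189334
P(M+6) = 4 × 0.231^1 × 0.769^3 = 0.420195
P(M+8) = 0.769^4 = 0.349708
The M+6 peak is largest (0.420195); scaling to 100 gives 0.68 : 9.02 : 45.06 : 100.00 : 83.23.

0.68 : 9.02 : 45.06 : 100.00 : 83.23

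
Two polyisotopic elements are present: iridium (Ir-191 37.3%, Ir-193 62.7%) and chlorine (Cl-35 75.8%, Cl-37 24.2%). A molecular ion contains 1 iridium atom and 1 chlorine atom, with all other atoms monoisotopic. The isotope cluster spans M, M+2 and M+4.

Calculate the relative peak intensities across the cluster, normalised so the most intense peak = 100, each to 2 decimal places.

Iridium pattern (n=1): 0.3730 : 0.6270
Chlorine pattern (n=1): 0.7580 : 0.2420
Convolve the two distributions (both contribute in 2-u steps):
  M: 0.3730×0.7580 = 0.282734
  M+2: 0.3730×0.2420 + 0.6270×0.7580 = 0.565532
  M+4: 0.6270×0.2420 = 0.151734
Scale to base peak (0.565532) = 100: 49.99 : 100.00 : 26.83

49.99 : 100.00 : 26.83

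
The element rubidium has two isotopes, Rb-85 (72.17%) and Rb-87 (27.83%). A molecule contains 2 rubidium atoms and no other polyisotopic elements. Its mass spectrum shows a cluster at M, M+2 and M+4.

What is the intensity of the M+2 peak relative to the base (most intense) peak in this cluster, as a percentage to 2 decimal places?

77.12%

Term probabilities: M 0.5209, M+2 0.4017, M+4 0.0775. Base peak = M.
P(M) = C(2,0) × 0.7217^2 × 0.2783^0 = 1 × 0.52085089 × 1.0000 = 0.520851 (base)
P(M+2) = C(2,1) × 0.7217^1 × 0.2783^1 = 2 × 0.7217 × 0.2783 = 0.401698
Relative intensity = 0.401698 / 0.520851 × 100 = 77.12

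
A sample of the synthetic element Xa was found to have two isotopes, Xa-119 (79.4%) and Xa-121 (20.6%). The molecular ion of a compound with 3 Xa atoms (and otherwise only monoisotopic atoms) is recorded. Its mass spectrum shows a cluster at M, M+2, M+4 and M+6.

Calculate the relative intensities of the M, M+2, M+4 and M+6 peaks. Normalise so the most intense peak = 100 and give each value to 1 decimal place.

100.0 : 77.8 : 20.2 : 1.7

The 3 Xa atoms are independent, so intensities follow the terms of (0.794 + 0.206)^3.
P(M) = 0.794^3 = 0.500566
P(M+2) = 3 × 0.794^2 × 0.206^1 = 0.389609
P(M+4) = 3 × 0.794^1 × 0.206^2 = 0.101083
P(M+6) = 0.206^3 = 0.008742
The M peak is largest (0.500566); scaling to 100 gives 100.0 : 77.8 : 20.2 : 1.7.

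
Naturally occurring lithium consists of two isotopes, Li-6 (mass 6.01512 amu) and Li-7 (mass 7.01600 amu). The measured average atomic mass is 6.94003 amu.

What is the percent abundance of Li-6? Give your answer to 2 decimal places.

7.59%

With x = fraction of Li-6 (so Li-7 is 1 − x):
6.01512·x + 7.01600·(1 − x) = 6.94003
(6.01512 − 7.01600)·x = 6.94003 − 7.01600
x = -0.07597 / -1.00088 = 0.07590 → 7.59% Li-6, 92.41% Li-7.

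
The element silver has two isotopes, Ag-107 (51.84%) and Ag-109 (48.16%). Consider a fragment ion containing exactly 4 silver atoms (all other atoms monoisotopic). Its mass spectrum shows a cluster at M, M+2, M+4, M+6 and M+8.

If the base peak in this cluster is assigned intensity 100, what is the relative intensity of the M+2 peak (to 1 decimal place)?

71.8

Term probabilities: M 0.0722, M+2 0.2684, M+4 0.3740, M+6 0.2316, M+8 0.0538. Base peak = M+4.
P(M+4) = C(4,2) × 0.5184^2 × 0.4816^2 = 6 × 0.26873856 × 0.23193856 = 0.373985 (base)
P(M+2) = C(4,1) × 0.5184^3 × 0.4816^1 = 4 × 0.13931407 × 0.4816 = 0.268375
Relative intensity = 0.268375 / 0.373985 × 100 = 71.8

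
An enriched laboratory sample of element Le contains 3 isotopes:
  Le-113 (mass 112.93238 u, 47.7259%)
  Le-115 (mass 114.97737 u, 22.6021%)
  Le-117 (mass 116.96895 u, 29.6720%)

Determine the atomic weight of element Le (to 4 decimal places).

Average mass = Σ (abundance × isotope mass) = 0.477259 × 112.93238 + 0.226021 × 114.97737 + 0.296720 × 116.96895
= 53.897995 + 25.987300 + 34.707027 = 114.592322 u

114.5923 u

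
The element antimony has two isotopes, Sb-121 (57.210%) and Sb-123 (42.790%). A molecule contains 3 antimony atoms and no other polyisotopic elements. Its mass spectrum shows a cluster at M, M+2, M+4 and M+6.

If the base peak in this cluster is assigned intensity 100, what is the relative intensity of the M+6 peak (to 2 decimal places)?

18.65

Term probabilities: M 0.1872, M+2 0.4202, M+4 0.3143, M+6 0.0783. Base peak = M+2.
P(M+2) = C(3,1) × 0.57210^2 × 0.42790^1 = 3 × 0.32729841 × 0.4279 = 0.420153 (base)
P(M+6) = C(3,3) × 0.57210^0 × 0.42790^3 = 1 × 1.0000 × 0.07834781 = 0.078348
Relative intensity = 0.078348 / 0.420153 × 100 = 18.65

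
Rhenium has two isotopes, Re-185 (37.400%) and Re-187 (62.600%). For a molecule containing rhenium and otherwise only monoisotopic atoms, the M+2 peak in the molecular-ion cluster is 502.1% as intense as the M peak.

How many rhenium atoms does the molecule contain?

3

With n Re atoms, P(M+2)/P(M) = C(n,1)·p^(n−1)q / p^n = n·q/p = n · 0.62600/0.37400.
n = 5.021 × 0.37400/0.62600 = 3.00 ≈ 3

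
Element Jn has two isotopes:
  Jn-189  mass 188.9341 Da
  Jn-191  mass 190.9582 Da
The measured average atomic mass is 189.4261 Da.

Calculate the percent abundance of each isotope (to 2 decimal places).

Writing the weighted mean with unknown fraction x of Jn-189:
188.9341·x + 190.9582·(1 − x) = 189.4261
(188.9341 − 190.9582)·x = 189.4261 − 190.9582
x = -1.5321 / -2.0241 = 0.75693 → 75.69% Jn-189, 24.31% Jn-191.

Jn-189: 75.69%, Jn-191: 24.31%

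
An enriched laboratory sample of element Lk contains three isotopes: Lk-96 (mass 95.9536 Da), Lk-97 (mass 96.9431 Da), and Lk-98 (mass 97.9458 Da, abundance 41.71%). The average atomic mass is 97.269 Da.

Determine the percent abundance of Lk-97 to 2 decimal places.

The remaining 58.29% is split between Lk-96 (fraction x) and Lk-97 (fraction 0.5829 − x).
Substituting: 95.9536x + 96.9431(0.5829 − x) = 56.41580682
(95.9536 − 96.9431)x = -0.09232617  ⇒  x = 0.09331, y = 0.48959
Lk-96: 9.33%, Lk-97: 48.96%.

48.96%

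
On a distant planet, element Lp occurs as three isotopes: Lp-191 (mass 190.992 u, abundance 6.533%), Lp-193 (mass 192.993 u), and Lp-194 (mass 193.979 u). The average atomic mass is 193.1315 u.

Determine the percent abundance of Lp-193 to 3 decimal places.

66.162%

Let x and y be the fractions of Lp-193 and Lp-194. Then x + y = 1 − 0.06533 = 0.93467 and 192.993x + 193.979y = 193.1315 − 0.06533×190.992 = 180.65399264.
Substituting: 192.993x + 193.979(0.93467 − x) = 180.65399264
(192.993 − 193.979)x = -0.65235929  ⇒  x = 0.66162, y = 0.27305
Lp-193: 66.162%, Lp-194: 27.305%.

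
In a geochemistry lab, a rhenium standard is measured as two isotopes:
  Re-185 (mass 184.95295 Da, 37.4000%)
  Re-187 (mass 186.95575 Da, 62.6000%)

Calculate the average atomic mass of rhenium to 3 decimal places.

186.207 Da

The abundance-weighted mean is 0.374000 × 184.95295 + 0.626000 × 186.95575
= 69.172403 + 117.034300 = 186.206703 Da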